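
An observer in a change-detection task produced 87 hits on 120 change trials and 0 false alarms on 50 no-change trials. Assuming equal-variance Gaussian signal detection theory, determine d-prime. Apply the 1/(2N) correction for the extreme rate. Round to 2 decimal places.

d-prime = 2.92

The false-alarm rate is 0/50 = 0, so apply the 1/(2N) correction: FA → 1/(2·50) = 0.01000.
z(H) = z(0.72500) = 0.598
z(FA) = z(0.01000) = -2.326
d' = 0.598 − (-2.326) = 2.924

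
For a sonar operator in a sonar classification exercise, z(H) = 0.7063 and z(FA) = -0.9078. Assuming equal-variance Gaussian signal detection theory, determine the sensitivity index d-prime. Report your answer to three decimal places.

d-prime = 1.614

d' = z(H) − z(FA) = 0.7063 − (-0.9078) = 1.6141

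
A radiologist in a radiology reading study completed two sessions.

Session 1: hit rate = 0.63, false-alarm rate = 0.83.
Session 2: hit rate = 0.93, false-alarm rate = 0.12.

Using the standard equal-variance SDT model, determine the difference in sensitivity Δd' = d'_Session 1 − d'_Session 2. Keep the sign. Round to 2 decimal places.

Δd' = -3.27

Session 1: z(0.63) = 0.332, z(0.83) = 0.954, d' = -0.622
Session 2: z(0.93) = 1.476, z(0.12) = -1.175, d' = 2.651
Δd' = d'_Session 1 − d'_Session 2 = -0.622 − 2.651 = -3.273
Session 2 has the higher sensitivity.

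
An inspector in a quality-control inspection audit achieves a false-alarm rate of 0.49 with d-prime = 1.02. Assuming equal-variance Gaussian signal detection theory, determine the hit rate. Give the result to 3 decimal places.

hit rate = 0.840

z(false-alarm rate) = z(0.49) = -0.0251
z(H) = z(FA) + d' = -0.0251 + 1.02 = 0.9949
hit rate = Φ(0.9949) = 0.8401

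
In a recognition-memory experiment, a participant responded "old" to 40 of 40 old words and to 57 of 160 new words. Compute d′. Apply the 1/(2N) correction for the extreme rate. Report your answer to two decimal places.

The hit rate is 40/40 = 1, so apply the 1/(2N) correction: H → 1 − 1/(2·40) = 0.98750.
z(H) = z(0.98750) = 2.241
z(FA) = z(0.35625) = -0.369
d' = 2.241 − (-0.369) = 2.610

d′ = 2.61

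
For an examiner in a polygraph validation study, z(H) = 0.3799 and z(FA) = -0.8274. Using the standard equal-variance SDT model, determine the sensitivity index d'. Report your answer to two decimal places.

d' = 1.21

d' = z(H) − z(FA) = 0.3799 − (-0.8274) = 1.2073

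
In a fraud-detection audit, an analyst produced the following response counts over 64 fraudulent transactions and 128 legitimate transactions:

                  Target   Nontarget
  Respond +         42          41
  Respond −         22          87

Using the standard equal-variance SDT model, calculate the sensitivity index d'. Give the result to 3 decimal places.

H = 42/64 = 0.6562
FA = 41/128 = 0.3203
Φ⁻¹(H) = 0.4021
Φ⁻¹(FA) = -0.4669
d' = z(H) − z(FA) = 0.4021 − (-0.4669) = 0.8690

d' = 0.869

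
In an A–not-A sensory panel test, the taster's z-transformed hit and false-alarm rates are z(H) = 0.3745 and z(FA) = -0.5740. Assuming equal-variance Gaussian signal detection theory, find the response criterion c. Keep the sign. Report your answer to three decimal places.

c = −½·[z(H) + z(FA)] = −½·(0.3745 + (-0.5740)) = 0.09975
c > 0: the taster has a conservative response bias.

c = 0.100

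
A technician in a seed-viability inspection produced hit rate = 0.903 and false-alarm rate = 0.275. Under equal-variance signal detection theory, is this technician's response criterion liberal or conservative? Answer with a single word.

liberal

z(H) = 1.299, z(FA) = -0.598
c = −½·(z(H) + z(FA)) = -0.3505
c < 0 → liberal criterion (biased toward responding “yes”).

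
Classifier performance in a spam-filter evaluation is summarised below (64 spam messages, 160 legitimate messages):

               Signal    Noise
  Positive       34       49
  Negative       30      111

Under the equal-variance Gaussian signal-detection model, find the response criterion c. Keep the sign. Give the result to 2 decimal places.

H = 34/64 = 0.5312
FA = 49/160 = 0.3063
z(0.5312) = 0.0783, z(0.3063) = -0.5064
c = −½·[z(H) + z(FA)] = −0.5 × (0.0783 + (-0.5064)) = 0.21405
c > 0: the classifier has a conservative response bias.

c = 0.21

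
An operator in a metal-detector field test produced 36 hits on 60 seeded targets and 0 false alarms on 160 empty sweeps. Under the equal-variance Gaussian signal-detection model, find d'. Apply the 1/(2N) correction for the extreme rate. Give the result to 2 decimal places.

d' = 2.99

The false-alarm rate is 0/160 = 0, so apply the 1/(2N) correction: FA → 1/(2·160) = 0.00313.
z(H) = z(0.60000) = 0.253
z(FA) = z(0.00313) = -2.734
d' = 0.253 − (-2.734) = 2.987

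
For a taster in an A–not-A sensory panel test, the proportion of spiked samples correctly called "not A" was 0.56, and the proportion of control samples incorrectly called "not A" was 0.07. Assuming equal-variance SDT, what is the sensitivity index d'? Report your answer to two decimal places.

d' = 1.63

z(0.56) = 0.1510, z(0.07) = -1.4758
d' = z(H) − z(FA) = 0.1510 − (-1.4758) = 1.6268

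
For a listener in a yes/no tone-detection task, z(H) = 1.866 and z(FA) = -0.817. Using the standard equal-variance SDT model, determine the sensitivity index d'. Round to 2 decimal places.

d' = 2.68

d' = z(H) − z(FA) = 1.866 − (-0.817) = 2.683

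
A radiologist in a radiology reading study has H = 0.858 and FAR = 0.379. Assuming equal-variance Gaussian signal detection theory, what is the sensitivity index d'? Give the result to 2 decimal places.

d' = 1.38

Φ⁻¹(H) = 1.0714
Φ⁻¹(FA) = -0.3081
d' = z(H) − z(FA) = 1.0714 − (-0.3081) = 1.3795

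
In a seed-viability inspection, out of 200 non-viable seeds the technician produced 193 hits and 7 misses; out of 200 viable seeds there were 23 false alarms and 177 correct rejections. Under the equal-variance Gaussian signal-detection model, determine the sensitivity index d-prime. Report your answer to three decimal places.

d-prime = 3.012

H = 193/200 = 0.9650
FA = 23/200 = 0.1150
z(0.9650) = 1.8119, z(0.1150) = -1.2004
d' = z(H) − z(FA) = 1.8119 − (-1.2004) = 3.0123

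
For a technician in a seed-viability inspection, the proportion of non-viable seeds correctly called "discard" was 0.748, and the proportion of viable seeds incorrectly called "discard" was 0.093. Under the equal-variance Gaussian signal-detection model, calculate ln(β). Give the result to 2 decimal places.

ln β = 0.65

Φ⁻¹(0.748) = 0.668, Φ⁻¹(0.093) = -1.323
ln β = −½·[z(H)² − z(FA)²] = −0.5 × (0.446 − 1.750) = 0.652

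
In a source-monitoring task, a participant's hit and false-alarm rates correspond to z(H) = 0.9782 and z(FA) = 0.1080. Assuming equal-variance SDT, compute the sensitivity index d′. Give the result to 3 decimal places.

d′ = 0.870

d' = z(H) − z(FA) = 0.9782 − 0.1080 = 0.8702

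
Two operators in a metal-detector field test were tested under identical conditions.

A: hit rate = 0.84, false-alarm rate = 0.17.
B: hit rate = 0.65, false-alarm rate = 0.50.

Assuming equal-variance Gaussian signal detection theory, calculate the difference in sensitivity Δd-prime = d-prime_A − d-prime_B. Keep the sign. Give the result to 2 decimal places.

Δd-prime = 1.56

A: z(0.84) = 0.994, z(0.17) = -0.954, d' = 1.948
B: z(0.65) = 0.385, z(0.50) = 0.000, d' = 0.385
Δd' = d'_A − d'_B = 1.948 − 0.385 = 1.563
A has the higher sensitivity.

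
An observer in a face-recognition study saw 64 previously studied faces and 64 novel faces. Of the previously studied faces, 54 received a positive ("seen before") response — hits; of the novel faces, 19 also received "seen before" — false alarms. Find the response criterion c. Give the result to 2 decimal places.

c = -0.24

H = 54/64 = 0.8438
FA = 19/64 = 0.2969
z(0.8438) = 1.010, z(0.2969) = -0.533
c = −½·[z(H) + z(FA)] = −0.5 × (1.010 + (-0.533)) = -0.2385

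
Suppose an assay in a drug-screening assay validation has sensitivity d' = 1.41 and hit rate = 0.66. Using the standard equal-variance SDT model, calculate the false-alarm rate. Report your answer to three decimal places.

false-alarm rate = 0.159

z(hit rate) = z(0.66) = 0.4125
z(FA) = z(H) − d' = 0.4125 − 1.41 = -0.9975
false-alarm rate = Φ(-0.9975) = 0.1593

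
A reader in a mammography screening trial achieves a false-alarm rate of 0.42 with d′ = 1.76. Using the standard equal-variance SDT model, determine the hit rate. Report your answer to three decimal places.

hit rate = 0.940

z(false-alarm rate) = z(0.42) = -0.2019
z(H) = z(FA) + d' = -0.2019 + 1.76 = 1.5581
hit rate = Φ(1.5581) = 0.9404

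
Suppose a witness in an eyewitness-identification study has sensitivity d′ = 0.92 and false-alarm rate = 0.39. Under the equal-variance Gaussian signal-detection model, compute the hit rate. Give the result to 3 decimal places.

z(false-alarm rate) = z(0.39) = -0.2793
z(H) = z(FA) + d' = -0.2793 + 0.92 = 0.6407
hit rate = Φ(0.6407) = 0.7391

hit rate = 0.739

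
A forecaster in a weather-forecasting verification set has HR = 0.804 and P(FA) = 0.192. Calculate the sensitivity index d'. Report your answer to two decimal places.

z(H) = z(0.804) = 0.856
z(FA) = z(0.192) = -0.871
d' = z(H) − z(FA) = 0.856 − (-0.871) = 1.727

d' = 1.73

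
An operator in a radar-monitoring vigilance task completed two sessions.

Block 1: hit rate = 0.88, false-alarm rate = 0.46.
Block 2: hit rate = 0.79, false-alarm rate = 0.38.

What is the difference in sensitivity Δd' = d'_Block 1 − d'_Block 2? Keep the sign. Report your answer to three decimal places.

Δd' = 0.164

Block 1: z(0.88) = 1.1750, z(0.46) = -0.1004, d' = 1.2754
Block 2: z(0.79) = 0.8064, z(0.38) = -0.3055, d' = 1.1119
Δd' = d'_Block 1 − d'_Block 2 = 1.2754 − 1.1119 = 0.1635
Block 1 has the higher sensitivity.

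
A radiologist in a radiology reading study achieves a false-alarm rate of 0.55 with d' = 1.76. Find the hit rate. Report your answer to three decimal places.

hit rate = 0.970

z(false-alarm rate) = z(0.55) = 0.1257
z(H) = z(FA) + d' = 0.1257 + 1.76 = 1.8857
hit rate = Φ(1.8857) = 0.9703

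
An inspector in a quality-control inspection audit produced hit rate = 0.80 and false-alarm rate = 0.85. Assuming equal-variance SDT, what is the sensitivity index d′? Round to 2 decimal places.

Φ⁻¹(H) = Φ⁻¹(0.80) = 0.8416
Φ⁻¹(FA) = Φ⁻¹(0.85) = 1.0364
d' = z(H) − z(FA) = 0.8416 − 1.0364 = -0.1948

d′ = -0.19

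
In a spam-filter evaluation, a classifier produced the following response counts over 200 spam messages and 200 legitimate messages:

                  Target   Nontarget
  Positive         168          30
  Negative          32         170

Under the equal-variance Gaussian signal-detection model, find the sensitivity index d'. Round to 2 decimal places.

H = 168/200 = 0.8400
FA = 30/200 = 0.1500
z(H) = 0.9945
z(FA) = -1.0364
d' = z(H) − z(FA) = 0.9945 − (-1.0364) = 2.0309

d' = 2.03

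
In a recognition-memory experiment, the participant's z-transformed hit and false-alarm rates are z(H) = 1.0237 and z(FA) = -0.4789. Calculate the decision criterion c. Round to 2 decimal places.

c = -0.27

c = −½·[z(H) + z(FA)] = −½·(1.0237 + (-0.4789)) = -0.2724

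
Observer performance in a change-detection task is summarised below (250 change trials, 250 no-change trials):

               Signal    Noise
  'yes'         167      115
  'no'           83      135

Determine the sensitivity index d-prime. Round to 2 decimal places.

d-prime = 0.53

H = 167/250 = 0.6680
FA = 115/250 = 0.4600
z(H) = 0.4344
z(FA) = -0.1004
d' = z(H) − z(FA) = 0.4344 − (-0.1004) = 0.5348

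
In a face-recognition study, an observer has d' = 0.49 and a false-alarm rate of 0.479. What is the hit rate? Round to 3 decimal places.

z(false-alarm rate) = z(0.479) = -0.0527
z(H) = z(FA) + d' = -0.0527 + 0.49 = 0.4373
hit rate = Φ(0.4373) = 0.6691

hit rate = 0.669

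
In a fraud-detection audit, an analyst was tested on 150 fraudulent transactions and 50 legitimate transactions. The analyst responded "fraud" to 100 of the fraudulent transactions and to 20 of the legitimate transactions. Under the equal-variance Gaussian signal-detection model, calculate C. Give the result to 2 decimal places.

C = -0.09

H = 100/150 = 0.6667
FA = 20/50 = 0.4000
z(H) = 0.4308
z(FA) = -0.2533
c = −½·[z(H) + z(FA)] = −0.5 × (0.4308 + (-0.2533)) = -0.08875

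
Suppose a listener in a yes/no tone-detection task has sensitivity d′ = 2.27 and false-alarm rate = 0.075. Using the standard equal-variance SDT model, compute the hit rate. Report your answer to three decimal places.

z(false-alarm rate) = z(0.075) = -1.4395
z(H) = z(FA) + d' = -1.4395 + 2.27 = 0.8305
hit rate = Φ(0.8305) = 0.7969

hit rate = 0.797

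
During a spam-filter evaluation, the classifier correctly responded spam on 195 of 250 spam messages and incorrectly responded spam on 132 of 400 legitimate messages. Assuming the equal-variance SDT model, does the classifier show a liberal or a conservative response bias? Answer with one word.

z(H) = 0.772, z(FA) = -0.440
c = −½·(z(H) + z(FA)) = -0.166
c < 0 → liberal criterion (biased toward responding “yes”).

liberal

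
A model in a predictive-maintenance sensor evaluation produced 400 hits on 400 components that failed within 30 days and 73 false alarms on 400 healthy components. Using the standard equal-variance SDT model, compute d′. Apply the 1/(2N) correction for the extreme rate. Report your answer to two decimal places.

d′ = 3.93

The hit rate is 400/400 = 1, so apply the 1/(2N) correction: H → 1 − 1/(2·400) = 0.99875.
z(H) = z(0.99875) = 3.023
z(FA) = z(0.18250) = -0.906
d' = 3.023 − (-0.906) = 3.929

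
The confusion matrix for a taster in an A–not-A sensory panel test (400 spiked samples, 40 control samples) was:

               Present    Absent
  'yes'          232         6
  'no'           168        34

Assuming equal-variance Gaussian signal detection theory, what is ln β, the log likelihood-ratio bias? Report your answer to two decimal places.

ln β = 0.52

H = 232/400 = 0.5800
FA = 6/40 = 0.1500
z(H) = z(0.5800) = 0.202
z(FA) = z(0.1500) = -1.036
ln β = −½·[z(H)² − z(FA)²] = −0.5 × (0.041 − 1.073) = 0.516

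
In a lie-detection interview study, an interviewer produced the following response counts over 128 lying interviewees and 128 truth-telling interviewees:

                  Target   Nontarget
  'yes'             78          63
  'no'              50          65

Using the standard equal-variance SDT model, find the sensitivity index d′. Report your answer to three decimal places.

d′ = 0.297

H = 78/128 = 0.6094
FA = 63/128 = 0.4922
z(H) = z(0.6094) = 0.2778
z(FA) = z(0.4922) = -0.0196
d' = z(H) − z(FA) = 0.2778 − (-0.0196) = 0.2974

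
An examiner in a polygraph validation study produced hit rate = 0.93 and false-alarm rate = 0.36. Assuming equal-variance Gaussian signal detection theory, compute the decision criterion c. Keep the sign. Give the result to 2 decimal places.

c = -0.56

z(H) = 1.4758
z(FA) = -0.3585
c = −½·[z(H) + z(FA)] = −0.5 × (1.4758 + (-0.3585)) = -0.55865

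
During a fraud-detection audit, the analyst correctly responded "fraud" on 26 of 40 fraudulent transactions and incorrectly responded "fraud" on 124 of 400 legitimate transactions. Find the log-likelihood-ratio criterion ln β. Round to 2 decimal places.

ln β = 0.05

H = 26/40 = 0.6500
FA = 124/400 = 0.3100
Φ⁻¹(H) = Φ⁻¹(0.6500) = 0.385
Φ⁻¹(FA) = Φ⁻¹(0.3100) = -0.496
ln β = −½·[z(H)² − z(FA)²] = −0.5 × (0.148 − 0.246) = 0.049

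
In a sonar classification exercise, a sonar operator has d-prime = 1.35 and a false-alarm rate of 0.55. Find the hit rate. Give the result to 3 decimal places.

z(false-alarm rate) = z(0.55) = 0.1257
z(H) = z(FA) + d' = 0.1257 + 1.35 = 1.4757
hit rate = Φ(1.4757) = 0.9300

hit rate = 0.930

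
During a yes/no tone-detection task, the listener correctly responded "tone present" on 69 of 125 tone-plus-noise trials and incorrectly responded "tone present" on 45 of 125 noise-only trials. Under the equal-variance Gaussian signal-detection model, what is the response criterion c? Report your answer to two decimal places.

c = 0.11

H = 69/125 = 0.5520
FA = 45/125 = 0.3600
z(0.5520) = 0.131, z(0.3600) = -0.358
c = −½·[z(H) + z(FA)] = −0.5 × (0.131 + (-0.358)) = 0.1135
c > 0: the listener has a conservative response bias.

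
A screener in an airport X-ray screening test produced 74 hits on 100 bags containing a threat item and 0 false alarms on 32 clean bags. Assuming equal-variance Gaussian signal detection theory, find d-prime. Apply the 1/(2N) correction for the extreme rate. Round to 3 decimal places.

The false-alarm rate is 0/32 = 0, so apply the 1/(2N) correction: FA → 1/(2·32) = 0.01562.
z(H) = z(0.74000) = 0.6433
z(FA) = z(0.01562) = -2.1540
d' = 0.6433 − (-2.1540) = 2.7973

d-prime = 2.797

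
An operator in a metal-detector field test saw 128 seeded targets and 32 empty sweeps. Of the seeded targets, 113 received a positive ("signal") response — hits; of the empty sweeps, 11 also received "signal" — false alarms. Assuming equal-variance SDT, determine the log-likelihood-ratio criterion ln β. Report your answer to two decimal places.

ln β = -0.63

H = 113/128 = 0.8828
FA = 11/32 = 0.3438
z(H) = 1.189
z(FA) = -0.402
ln β = −½·[z(H)² − z(FA)²] = −0.5 × (1.414 − 0.162) = -0.626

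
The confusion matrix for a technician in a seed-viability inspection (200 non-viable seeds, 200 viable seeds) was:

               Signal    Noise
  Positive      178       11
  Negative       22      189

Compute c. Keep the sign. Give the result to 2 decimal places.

H = 178/200 = 0.8900
FA = 11/200 = 0.0550
Φ⁻¹(H) = Φ⁻¹(0.8900) = 1.227
Φ⁻¹(FA) = Φ⁻¹(0.0550) = -1.598
c = −½·[z(H) + z(FA)] = −0.5 × (1.227 + (-1.598)) = 0.1855
c > 0: the technician has a conservative response bias.

c = 0.19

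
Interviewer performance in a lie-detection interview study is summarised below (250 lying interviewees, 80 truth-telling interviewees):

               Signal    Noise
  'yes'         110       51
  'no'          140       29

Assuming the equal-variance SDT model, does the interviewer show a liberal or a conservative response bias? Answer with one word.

z(H) = -0.151, z(FA) = 0.352
c = −½·(z(H) + z(FA)) = -0.1005
c < 0 → liberal criterion (biased toward responding “yes”).

liberal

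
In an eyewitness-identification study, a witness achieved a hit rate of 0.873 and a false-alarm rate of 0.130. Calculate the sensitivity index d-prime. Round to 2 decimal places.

d-prime = 2.27

z(H) = z(0.873) = 1.1407
z(FA) = z(0.130) = -1.1264
d' = z(H) − z(FA) = 1.1407 − (-1.1264) = 2.2671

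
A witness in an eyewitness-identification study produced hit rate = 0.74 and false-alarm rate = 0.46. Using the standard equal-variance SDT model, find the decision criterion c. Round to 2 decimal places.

z(H) = 0.643
z(FA) = -0.100
c = −½·[z(H) + z(FA)] = −0.5 × (0.643 + (-0.100)) = -0.2715

c = -0.27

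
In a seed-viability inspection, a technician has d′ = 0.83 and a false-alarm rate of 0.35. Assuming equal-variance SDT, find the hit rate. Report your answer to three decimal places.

hit rate = 0.672

z(false-alarm rate) = z(0.35) = -0.3853
z(H) = z(FA) + d' = -0.3853 + 0.83 = 0.4447
hit rate = Φ(0.4447) = 0.6717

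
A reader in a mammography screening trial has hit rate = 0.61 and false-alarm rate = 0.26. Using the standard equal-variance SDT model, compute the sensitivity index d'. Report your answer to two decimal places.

Φ⁻¹(0.61) = 0.279, Φ⁻¹(0.26) = -0.643
d' = z(H) − z(FA) = 0.279 − (-0.643) = 0.922

d' = 0.92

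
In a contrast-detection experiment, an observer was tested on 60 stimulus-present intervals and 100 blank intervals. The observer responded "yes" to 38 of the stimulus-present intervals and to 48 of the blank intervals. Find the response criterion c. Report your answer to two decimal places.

H = 38/60 = 0.6333
FA = 48/100 = 0.4800
z(0.6333) = 0.341, z(0.4800) = -0.050
c = −½·[z(H) + z(FA)] = −0.5 × (0.341 + (-0.050)) = -0.1455
c < 0: the observer has a liberal response bias.

c = -0.15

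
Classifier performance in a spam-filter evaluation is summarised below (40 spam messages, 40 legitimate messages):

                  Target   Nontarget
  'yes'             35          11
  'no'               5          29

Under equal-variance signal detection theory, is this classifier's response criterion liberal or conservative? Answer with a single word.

liberal

z(H) = 1.150, z(FA) = -0.598
c = −½·(z(H) + z(FA)) = -0.276
c < 0 → liberal criterion (biased toward responding “yes”).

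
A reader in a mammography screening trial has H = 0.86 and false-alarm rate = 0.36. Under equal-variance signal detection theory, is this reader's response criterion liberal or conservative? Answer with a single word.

liberal

z(H) = 1.080, z(FA) = -0.358
c = −½·(z(H) + z(FA)) = -0.361
c < 0 → liberal criterion (biased toward responding “yes”).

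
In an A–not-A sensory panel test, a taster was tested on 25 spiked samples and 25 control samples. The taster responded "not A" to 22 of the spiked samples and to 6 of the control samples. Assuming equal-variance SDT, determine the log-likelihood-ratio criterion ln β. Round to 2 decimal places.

ln β = -0.44

H = 22/25 = 0.8800
FA = 6/25 = 0.2400
z(H) = z(0.8800) = 1.175
z(FA) = z(0.2400) = -0.706
ln β = −½·[z(H)² − z(FA)²] = −0.5 × (1.381 − 0.498) = -0.4415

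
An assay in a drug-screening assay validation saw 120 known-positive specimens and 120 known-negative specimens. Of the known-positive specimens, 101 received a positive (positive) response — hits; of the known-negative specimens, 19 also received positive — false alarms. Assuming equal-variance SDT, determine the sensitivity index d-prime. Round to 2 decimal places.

H = 101/120 = 0.8417
FA = 19/120 = 0.1583
z(H) = 1.001
z(FA) = -1.001
d' = z(H) − z(FA) = 1.001 − (-1.001) = 2.002

d-prime = 2.00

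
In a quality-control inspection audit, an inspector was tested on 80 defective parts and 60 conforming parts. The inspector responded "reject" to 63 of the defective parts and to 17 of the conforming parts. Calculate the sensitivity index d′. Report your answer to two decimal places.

H = 63/80 = 0.7875
FA = 17/60 = 0.2833
Φ⁻¹(0.7875) = 0.7978, Φ⁻¹(0.2833) = -0.5731
d' = z(H) − z(FA) = 0.7978 − (-0.5731) = 1.3709

d′ = 1.37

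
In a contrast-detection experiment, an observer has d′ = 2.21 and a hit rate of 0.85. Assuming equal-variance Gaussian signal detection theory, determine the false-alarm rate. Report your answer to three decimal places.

z(hit rate) = z(0.85) = 1.0364
z(FA) = z(H) − d' = 1.0364 − 2.21 = -1.1736
false-alarm rate = Φ(-1.1736) = 0.1203

false-alarm rate = 0.120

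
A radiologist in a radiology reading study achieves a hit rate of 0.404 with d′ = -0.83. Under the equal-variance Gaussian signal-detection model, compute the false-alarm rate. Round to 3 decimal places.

false-alarm rate = 0.721

z(hit rate) = z(0.404) = -0.2430
z(FA) = z(H) − d' = -0.2430 − (-0.83) = 0.5870
false-alarm rate = Φ(0.5870) = 0.7214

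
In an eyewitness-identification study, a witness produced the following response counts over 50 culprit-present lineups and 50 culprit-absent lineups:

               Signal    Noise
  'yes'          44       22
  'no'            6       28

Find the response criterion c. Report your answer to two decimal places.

c = -0.51

H = 44/50 = 0.8800
FA = 22/50 = 0.4400
Φ⁻¹(0.8800) = 1.175, Φ⁻¹(0.4400) = -0.151
c = −½·[z(H) + z(FA)] = −0.5 × (1.175 + (-0.151)) = -0.512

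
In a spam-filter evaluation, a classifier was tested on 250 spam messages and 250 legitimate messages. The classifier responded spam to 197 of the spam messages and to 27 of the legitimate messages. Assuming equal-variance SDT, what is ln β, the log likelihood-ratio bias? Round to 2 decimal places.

H = 197/250 = 0.7880
FA = 27/250 = 0.1080
Φ⁻¹(0.7880) = 0.800, Φ⁻¹(0.1080) = -1.237
ln β = −½·[z(H)² − z(FA)²] = −0.5 × (0.640 − 1.530) = 0.445

ln β = 0.45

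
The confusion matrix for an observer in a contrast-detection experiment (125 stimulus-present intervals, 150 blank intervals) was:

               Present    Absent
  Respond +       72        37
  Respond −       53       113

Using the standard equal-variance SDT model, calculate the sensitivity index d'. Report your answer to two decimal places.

d' = 0.88

H = 72/125 = 0.5760
FA = 37/150 = 0.2467
z(H) = z(0.5760) = 0.1917
z(FA) = z(0.2467) = -0.6849
d' = z(H) − z(FA) = 0.1917 − (-0.6849) = 0.8766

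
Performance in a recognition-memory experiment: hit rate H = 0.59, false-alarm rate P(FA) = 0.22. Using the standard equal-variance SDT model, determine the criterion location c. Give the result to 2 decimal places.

z(H) = 0.2275
z(FA) = -0.7722
c = −½·[z(H) + z(FA)] = −0.5 × (0.2275 + (-0.7722)) = 0.27235
c > 0: the participant has a conservative response bias.

c = 0.27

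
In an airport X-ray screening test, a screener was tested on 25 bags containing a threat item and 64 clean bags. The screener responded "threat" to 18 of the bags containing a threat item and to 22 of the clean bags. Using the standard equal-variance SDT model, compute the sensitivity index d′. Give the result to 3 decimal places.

H = 18/25 = 0.7200
FA = 22/64 = 0.3438
z(H) = 0.5828
z(FA) = -0.4021
d' = z(H) − z(FA) = 0.5828 − (-0.4021) = 0.9849

d′ = 0.985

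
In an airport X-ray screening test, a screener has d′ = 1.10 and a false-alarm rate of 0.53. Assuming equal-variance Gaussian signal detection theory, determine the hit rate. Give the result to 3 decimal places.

z(false-alarm rate) = z(0.53) = 0.0753
z(H) = z(FA) + d' = 0.0753 + 1.10 = 1.1753
hit rate = Φ(1.1753) = 0.8801

hit rate = 0.880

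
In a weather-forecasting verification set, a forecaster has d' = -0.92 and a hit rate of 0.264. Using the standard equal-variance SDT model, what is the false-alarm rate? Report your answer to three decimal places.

false-alarm rate = 0.614

z(hit rate) = z(0.264) = -0.6311
z(FA) = z(H) − d' = -0.6311 − (-0.92) = 0.2889
false-alarm rate = Φ(0.2889) = 0.6137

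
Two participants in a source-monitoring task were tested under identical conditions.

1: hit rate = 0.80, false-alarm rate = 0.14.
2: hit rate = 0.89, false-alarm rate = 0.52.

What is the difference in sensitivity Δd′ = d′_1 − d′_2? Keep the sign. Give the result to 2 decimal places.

Δd′ = 0.75

1: z(0.80) = 0.842, z(0.14) = -1.080, d' = 1.922
2: z(0.89) = 1.227, z(0.52) = 0.050, d' = 1.177
Δd' = d'_1 − d'_2 = 1.922 − 1.177 = 0.745
1 has the higher sensitivity.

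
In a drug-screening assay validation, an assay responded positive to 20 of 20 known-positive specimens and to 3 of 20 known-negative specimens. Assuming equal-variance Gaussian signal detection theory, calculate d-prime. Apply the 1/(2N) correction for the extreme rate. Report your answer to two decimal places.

d-prime = 3.00

The hit rate is 20/20 = 1, so apply the 1/(2N) correction: H → 1 − 1/(2·20) = 0.97500.
z(H) = z(0.97500) = 1.960
z(FA) = z(0.15000) = -1.036
d' = 1.960 − (-1.036) = 2.996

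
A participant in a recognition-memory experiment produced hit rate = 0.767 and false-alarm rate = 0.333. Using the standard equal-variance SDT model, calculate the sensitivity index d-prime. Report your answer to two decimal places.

Φ⁻¹(0.767) = 0.7290, Φ⁻¹(0.333) = -0.4316
d' = z(H) − z(FA) = 0.7290 − (-0.4316) = 1.1606

d-prime = 1.16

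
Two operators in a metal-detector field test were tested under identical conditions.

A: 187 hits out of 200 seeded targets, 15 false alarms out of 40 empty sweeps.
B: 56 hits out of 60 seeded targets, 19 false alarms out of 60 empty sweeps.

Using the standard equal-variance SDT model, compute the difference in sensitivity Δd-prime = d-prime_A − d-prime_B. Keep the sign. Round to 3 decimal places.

A: z(0.9350) = 1.5141, z(0.3750) = -0.3186, d' = 1.8327
B: z(0.9333) = 1.5008, z(0.3167) = -0.4769, d' = 1.9777
Δd' = d'_A − d'_B = 1.8327 − 1.9777 = -0.1450
B has the higher sensitivity.

Δd-prime = -0.145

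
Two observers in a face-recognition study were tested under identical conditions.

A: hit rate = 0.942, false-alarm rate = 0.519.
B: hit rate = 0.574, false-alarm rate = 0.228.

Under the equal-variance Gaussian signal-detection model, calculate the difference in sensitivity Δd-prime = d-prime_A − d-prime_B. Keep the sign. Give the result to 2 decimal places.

A: z(0.942) = 1.572, z(0.519) = 0.048, d' = 1.524
B: z(0.574) = 0.187, z(0.228) = -0.745, d' = 0.932
Δd' = d'_A − d'_B = 1.524 − 0.932 = 0.592
A has the higher sensitivity.

Δd-prime = 0.59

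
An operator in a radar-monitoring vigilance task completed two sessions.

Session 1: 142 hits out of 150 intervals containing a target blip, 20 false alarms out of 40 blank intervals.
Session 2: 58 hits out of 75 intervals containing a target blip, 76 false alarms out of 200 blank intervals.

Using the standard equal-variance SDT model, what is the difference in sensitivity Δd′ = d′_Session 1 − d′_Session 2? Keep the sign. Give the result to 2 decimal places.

Δd′ = 0.56

Session 1: z(0.9467) = 1.614, z(0.5000) = 0.000, d' = 1.614
Session 2: z(0.7733) = 0.750, z(0.3800) = -0.305, d' = 1.055
Δd' = d'_Session 1 − d'_Session 2 = 1.614 − 1.055 = 0.559
Session 1 has the higher sensitivity.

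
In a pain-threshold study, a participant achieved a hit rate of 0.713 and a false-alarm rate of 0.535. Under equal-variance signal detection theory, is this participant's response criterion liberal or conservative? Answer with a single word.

z(H) = 0.562, z(FA) = 0.088
c = −½·(z(H) + z(FA)) = -0.325
c < 0 → liberal criterion (biased toward responding “yes”).

liberal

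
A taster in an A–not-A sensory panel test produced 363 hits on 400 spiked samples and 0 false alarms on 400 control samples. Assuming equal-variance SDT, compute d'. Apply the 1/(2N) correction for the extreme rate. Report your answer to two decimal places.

The false-alarm rate is 0/400 = 0, so apply the 1/(2N) correction: FA → 1/(2·400) = 0.00125.
z(H) = z(0.90750) = 1.326
z(FA) = z(0.00125) = -3.023
d' = 1.326 − (-3.023) = 4.349

d' = 4.35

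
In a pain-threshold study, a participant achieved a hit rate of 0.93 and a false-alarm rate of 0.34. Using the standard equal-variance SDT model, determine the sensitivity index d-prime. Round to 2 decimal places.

z(H) = z(0.93) = 1.476
z(FA) = z(0.34) = -0.412
d' = z(H) − z(FA) = 1.476 − (-0.412) = 1.888

d-prime = 1.89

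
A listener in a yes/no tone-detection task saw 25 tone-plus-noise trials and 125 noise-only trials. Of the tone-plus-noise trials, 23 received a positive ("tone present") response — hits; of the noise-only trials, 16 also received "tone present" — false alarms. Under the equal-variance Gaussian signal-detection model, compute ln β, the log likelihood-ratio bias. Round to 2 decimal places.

H = 23/25 = 0.9200
FA = 16/125 = 0.1280
z(H) = z(0.9200) = 1.405
z(FA) = z(0.1280) = -1.136
ln β = −½·[z(H)² − z(FA)²] = −0.5 × (1.974 − 1.290) = -0.342

ln β = -0.34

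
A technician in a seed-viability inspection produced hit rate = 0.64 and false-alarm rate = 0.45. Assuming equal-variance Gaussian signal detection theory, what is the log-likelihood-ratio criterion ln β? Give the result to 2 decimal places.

z(0.64) = 0.358, z(0.45) = -0.126
ln β = −½·[z(H)² − z(FA)²] = −0.5 × (0.128 − 0.016) = -0.056

ln β = -0.06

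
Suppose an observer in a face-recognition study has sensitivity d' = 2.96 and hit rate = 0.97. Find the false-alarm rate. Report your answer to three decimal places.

false-alarm rate = 0.140

z(hit rate) = z(0.97) = 1.8808
z(FA) = z(H) − d' = 1.8808 − 2.96 = -1.0792
false-alarm rate = Φ(-1.0792) = 0.1402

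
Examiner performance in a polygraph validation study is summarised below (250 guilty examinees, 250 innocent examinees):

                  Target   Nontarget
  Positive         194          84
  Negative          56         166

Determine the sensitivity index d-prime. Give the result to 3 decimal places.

H = 194/250 = 0.7760
FA = 84/250 = 0.3360
z(H) = z(0.7760) = 0.7588
z(FA) = z(0.3360) = -0.4234
d' = z(H) − z(FA) = 0.7588 − (-0.4234) = 1.1822

d-prime = 1.182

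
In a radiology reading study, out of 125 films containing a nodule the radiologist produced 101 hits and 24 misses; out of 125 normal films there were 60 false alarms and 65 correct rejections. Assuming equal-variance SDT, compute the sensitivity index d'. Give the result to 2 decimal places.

H = 101/125 = 0.8080
FA = 60/125 = 0.4800
z(0.8080) = 0.871, z(0.4800) = -0.050
d' = z(H) − z(FA) = 0.871 − (-0.050) = 0.921

d' = 0.92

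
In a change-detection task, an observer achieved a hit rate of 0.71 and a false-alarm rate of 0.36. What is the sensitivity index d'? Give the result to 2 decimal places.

z(H) = z(0.71) = 0.553
z(FA) = z(0.36) = -0.358
d' = z(H) − z(FA) = 0.553 − (-0.358) = 0.911

d' = 0.91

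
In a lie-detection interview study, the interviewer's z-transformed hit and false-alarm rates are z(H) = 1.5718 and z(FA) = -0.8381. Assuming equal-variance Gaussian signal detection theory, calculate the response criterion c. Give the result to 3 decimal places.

c = −½·[z(H) + z(FA)] = −½·(1.5718 + (-0.8381)) = -0.36685

c = -0.367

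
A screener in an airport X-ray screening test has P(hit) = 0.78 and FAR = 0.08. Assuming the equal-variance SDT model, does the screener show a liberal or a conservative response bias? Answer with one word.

z(H) = 0.772, z(FA) = -1.405
c = −½·(z(H) + z(FA)) = 0.3165
c > 0 → conservative criterion (biased toward responding “no”).

conservative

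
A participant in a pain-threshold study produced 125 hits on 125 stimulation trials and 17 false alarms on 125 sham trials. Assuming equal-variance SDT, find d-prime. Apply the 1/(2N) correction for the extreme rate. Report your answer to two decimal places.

d-prime = 3.75

The hit rate is 125/125 = 1, so apply the 1/(2N) correction: H → 1 − 1/(2·125) = 0.99600.
z(H) = z(0.99600) = 2.652
z(FA) = z(0.13600) = -1.098
d' = 2.652 − (-1.098) = 3.750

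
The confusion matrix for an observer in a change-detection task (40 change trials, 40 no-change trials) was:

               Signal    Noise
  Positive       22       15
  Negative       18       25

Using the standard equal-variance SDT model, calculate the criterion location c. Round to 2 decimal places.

c = 0.10

H = 22/40 = 0.5500
FA = 15/40 = 0.3750
z(H) = z(0.5500) = 0.1257
z(FA) = z(0.3750) = -0.3186
c = −½·[z(H) + z(FA)] = −0.5 × (0.1257 + (-0.3186)) = 0.09645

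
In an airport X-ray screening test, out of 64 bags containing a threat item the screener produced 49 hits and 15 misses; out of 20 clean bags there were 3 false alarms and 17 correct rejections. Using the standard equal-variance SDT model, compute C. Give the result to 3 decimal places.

H = 49/64 = 0.7656
FA = 3/20 = 0.1500
z(0.7656) = 0.7244, z(0.1500) = -1.0364
c = −½·[z(H) + z(FA)] = −0.5 × (0.7244 + (-1.0364)) = 0.1560

C = 0.156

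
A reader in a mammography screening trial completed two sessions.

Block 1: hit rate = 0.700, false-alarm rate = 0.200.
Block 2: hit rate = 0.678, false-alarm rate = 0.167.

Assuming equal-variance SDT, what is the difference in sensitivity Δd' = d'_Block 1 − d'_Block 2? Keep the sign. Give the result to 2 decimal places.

Block 1: z(0.700) = 0.524, z(0.200) = -0.842, d' = 1.366
Block 2: z(0.678) = 0.462, z(0.167) = -0.966, d' = 1.428
Δd' = d'_Block 1 − d'_Block 2 = 1.366 − 1.428 = -0.062
Block 2 has the higher sensitivity.

Δd' = -0.06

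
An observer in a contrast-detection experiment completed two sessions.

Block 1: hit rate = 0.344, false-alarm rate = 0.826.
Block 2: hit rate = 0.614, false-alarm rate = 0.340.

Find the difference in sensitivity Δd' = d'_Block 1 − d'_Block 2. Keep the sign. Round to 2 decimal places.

Block 1: z(0.344) = -0.402, z(0.826) = 0.938, d' = -1.340
Block 2: z(0.614) = 0.290, z(0.340) = -0.412, d' = 0.702
Δd' = d'_Block 1 − d'_Block 2 = -1.340 − 0.702 = -2.042
Block 2 has the higher sensitivity.

Δd' = -2.04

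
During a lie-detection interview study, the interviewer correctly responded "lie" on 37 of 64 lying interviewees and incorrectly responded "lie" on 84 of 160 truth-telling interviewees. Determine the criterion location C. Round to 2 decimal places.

C = -0.13

H = 37/64 = 0.5781
FA = 84/160 = 0.5250
z(H) = 0.1970
z(FA) = 0.0627
c = −½·[z(H) + z(FA)] = −0.5 × (0.1970 + 0.0627) = -0.12985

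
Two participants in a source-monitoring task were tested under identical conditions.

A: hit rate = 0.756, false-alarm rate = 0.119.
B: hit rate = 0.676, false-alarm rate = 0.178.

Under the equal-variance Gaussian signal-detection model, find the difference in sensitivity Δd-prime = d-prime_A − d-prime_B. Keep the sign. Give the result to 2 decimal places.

A: z(0.756) = 0.693, z(0.119) = -1.180, d' = 1.873
B: z(0.676) = 0.457, z(0.178) = -0.923, d' = 1.380
Δd' = d'_A − d'_B = 1.873 − 1.380 = 0.493
A has the higher sensitivity.

Δd-prime = 0.49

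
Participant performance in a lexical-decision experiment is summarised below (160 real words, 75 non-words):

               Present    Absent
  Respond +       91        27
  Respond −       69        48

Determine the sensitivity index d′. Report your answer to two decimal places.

H = 91/160 = 0.5687
FA = 27/75 = 0.3600
z(H) = z(0.5687) = 0.173
z(FA) = z(0.3600) = -0.358
d' = z(H) − z(FA) = 0.173 − (-0.358) = 0.531

d′ = 0.53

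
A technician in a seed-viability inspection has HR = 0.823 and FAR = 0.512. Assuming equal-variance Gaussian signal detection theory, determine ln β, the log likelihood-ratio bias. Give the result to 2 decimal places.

ln β = -0.43

z(H) = z(0.823) = 0.927
z(FA) = z(0.512) = 0.030
ln β = −½·[z(H)² − z(FA)²] = −0.5 × (0.859 − 0.001) = -0.429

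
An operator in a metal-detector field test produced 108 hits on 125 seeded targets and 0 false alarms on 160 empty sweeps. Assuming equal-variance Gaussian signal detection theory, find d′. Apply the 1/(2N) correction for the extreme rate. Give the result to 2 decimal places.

d′ = 3.83

The false-alarm rate is 0/160 = 0, so apply the 1/(2N) correction: FA → 1/(2·160) = 0.00313.
z(H) = z(0.86400) = 1.098
z(FA) = z(0.00313) = -2.734
d' = 1.098 − (-2.734) = 3.832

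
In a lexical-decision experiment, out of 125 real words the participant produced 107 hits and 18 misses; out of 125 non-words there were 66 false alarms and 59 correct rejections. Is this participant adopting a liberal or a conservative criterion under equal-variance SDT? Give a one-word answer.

liberal

z(H) = 1.063, z(FA) = 0.070
c = −½·(z(H) + z(FA)) = -0.5665
c < 0 → liberal criterion (biased toward responding “yes”).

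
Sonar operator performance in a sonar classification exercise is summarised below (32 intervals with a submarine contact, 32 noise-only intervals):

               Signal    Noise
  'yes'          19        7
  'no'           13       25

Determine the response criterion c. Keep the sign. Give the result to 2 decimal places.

H = 19/32 = 0.5938
FA = 7/32 = 0.2188
Φ⁻¹(H) = 0.237
Φ⁻¹(FA) = -0.776
c = −½·[z(H) + z(FA)] = −0.5 × (0.237 + (-0.776)) = 0.2695

c = 0.27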